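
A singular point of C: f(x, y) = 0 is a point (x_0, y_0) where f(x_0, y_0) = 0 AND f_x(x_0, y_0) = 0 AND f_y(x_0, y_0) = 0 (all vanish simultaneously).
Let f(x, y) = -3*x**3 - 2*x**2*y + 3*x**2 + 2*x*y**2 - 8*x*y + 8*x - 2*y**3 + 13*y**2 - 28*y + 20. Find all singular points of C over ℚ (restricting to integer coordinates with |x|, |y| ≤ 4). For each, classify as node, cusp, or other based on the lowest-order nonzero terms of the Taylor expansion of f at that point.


Singular points: {(0, 2)}; classification: node.

Compute partial derivatives:
  f_x = -9*x**2 - 4*x*y + 6*x + 2*y**2 - 8*y + 8.
  f_y = -2*x**2 + 4*x*y - 8*x - 6*y**2 + 26*y - 28.
Scan x_0 ∈ {−4, ..., 4}. For each x_0, f_y(x_0, y) is a polynomial in y; find its integer roots y ∈ {−4, ..., 4}, then test f_x and f at those candidates.
  x = -4: f_y(-4, y) = -6*y**2 + 10*y - 28; no integer root y with |y| ≤ 4.
  x = -3: f_y(-3, y) = -6*y**2 + 14*y - 22; no integer root y with |y| ≤ 4.
  x = -2: f_y(-2, y) = -6*y**2 + 18*y - 20; no integer root y with |y| ≤ 4.
  x = -1: f_y(-1, y) = -6*y**2 + 22*y - 22; no integer root y with |y| ≤ 4.
  x = 0: f_y(0, y) = -6*y**2 + 26*y - 28; vanishes at y ∈ {2}. (0, 2): f_x = 0, f = 0 — SINGULAR.
  x = 1: f_y(1, y) = -6*y**2 + 30*y - 38; no integer root y with |y| ≤ 4.
  x = 2: f_y(2, y) = -6*y**2 + 34*y - 52; no integer root y with |y| ≤ 4.
  x = 3: f_y(3, y) = -6*y**2 + 38*y - 70; no integer root y with |y| ≤ 4.
  x = 4: f_y(4, y) = -6*y**2 + 42*y - 92; no integer root y with |y| ≤ 4.
Only singular point on the grid: (0, 2).
Classify: substitute x = 0 + u, y = 2 + v and expand: f = -3*u**3 - 2*u**2*v - u**2 + 2*u*v**2 - 2*v**3 + v**2.
No constant or linear terms (consistent with a singular point). Quadratic part: -u**2 + v**2. Cubic part: -3*u**3 - 2*u**2*v + 2*u*v**2 - 2*v**3.
The quadratic part v**2 - u**2 = (v − u)(v + u) splits into two distinct linear factors, so there are two distinct tangent lines y − 2 = ±(x − 0) — this is a node (ordinary double point).
Classification: node.


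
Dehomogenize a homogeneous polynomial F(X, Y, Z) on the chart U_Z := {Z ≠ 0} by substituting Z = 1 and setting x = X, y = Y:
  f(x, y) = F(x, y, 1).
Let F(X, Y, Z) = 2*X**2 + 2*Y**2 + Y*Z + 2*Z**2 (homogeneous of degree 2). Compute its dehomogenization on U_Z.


f(x, y) = 2*x**2 + 2*y**2 + y + 2

On U_Z we set Z = 1. Each monomial c·X^i·Y^j·Z^k in F becomes c·x^i·y^j·1^k = c·x^i·y^j.
Substituting Z = 1: F(X, Y, 1) = 2*x**2 + 2*y**2 + y + 2.
Note: deg(f) ≤ deg(F) = 2; strict inequality happens when F is divisible by Z (lost terms).


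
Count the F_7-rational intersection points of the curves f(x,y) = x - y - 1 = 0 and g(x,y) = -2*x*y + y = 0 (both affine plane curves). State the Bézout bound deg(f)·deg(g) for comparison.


Common zeros: {(1, 0), (4, 3)}; count = 2; Bézout bound = 2.

deg(f) = 1, deg(g) = 2, so Bézout bound = 2.
Scan x ∈ F_7. For each x, list the y ∈ F_7 with f(x, y) ≡ 0 and those with g(x, y) ≡ 0 (mod 7); the common zeros in that column are the intersection.
  x = 0: f ≡ 0 at y ∈ {6}; g ≡ 0 at y ∈ {0}; common: ∅.
  x = 1: f ≡ 0 at y ∈ {0}; g ≡ 0 at y ∈ {0}; common: {0}.
  x = 2: f ≡ 0 at y ∈ {1}; g ≡ 0 at y ∈ {0}; common: ∅.
  x = 3: f ≡ 0 at y ∈ {2}; g ≡ 0 at y ∈ {0}; common: ∅.
  x = 4: f ≡ 0 at y ∈ {3}; g ≡ 0 at y ∈ {0, 1, 2, 3, 4, 5, 6}; common: {3}.
  x = 5: f ≡ 0 at y ∈ {4}; g ≡ 0 at y ∈ {0}; common: ∅.
  x = 6: f ≡ 0 at y ∈ {5}; g ≡ 0 at y ∈ {0}; common: ∅.
Collecting: common zeros = {(1, 0), (4, 3)}, so the count is 2.
Comparison with the Bézout bound: 2 ≤ 2 = deg(f)·deg(g), as expected for curves with no common component (the bound is attained).


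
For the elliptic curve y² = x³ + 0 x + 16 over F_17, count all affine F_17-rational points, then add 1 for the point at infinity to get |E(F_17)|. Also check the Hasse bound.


Affine points = {(0, 4), (0, 13), (1, 0), (3, 3), (3, 14), (7, 6), (7, 11), (8, 1), (8, 16), (10, 8), (10, 9), (11, 2), (11, 15), (15, 5), (15, 12), (16, 7), (16, 10)}; affine count = 17; |E(F_17)| = 18.

Discriminant check: Δ ∝ 4a³ + 27b² = 4·0³ + 27·16² = 4·0 + 27·256 ≡ 10 (mod 17). Nonzero ⇒ E is nonsingular.
For each x ∈ F_17, compute rhs = x³ + 0·x + 16 mod 17, then count y ∈ F_17 with y² ≡ rhs.
  x = 0: rhs = 16, matching y values: 4, 13 (2 points).
  x = 1: rhs = 0, matching y values: 0 (1 points).
  x = 2: rhs = 7, matching y values: none (0 points).
  x = 3: rhs = 9, matching y values: 3, 14 (2 points).
  x = 4: rhs = 12, matching y values: none (0 points).
  x = 5: rhs = 5, matching y values: none (0 points).
  x = 6: rhs = 11, matching y values: none (0 points).
  x = 7: rhs = 2, matching y values: 6, 11 (2 points).
  x = 8: rhs = 1, matching y values: 1, 16 (2 points).
  x = 9: rhs = 14, matching y values: none (0 points).
  x = 10: rhs = 13, matching y values: 8, 9 (2 points).
  x = 11: rhs = 4, matching y values: 2, 15 (2 points).
  x = 12: rhs = 10, matching y values: none (0 points).
  x = 13: rhs = 3, matching y values: none (0 points).
  x = 14: rhs = 6, matching y values: none (0 points).
  x = 15: rhs = 8, matching y values: 5, 12 (2 points).
  x = 16: rhs = 15, matching y values: 7, 10 (2 points).
Total affine count: 17.
Full point count |E(F_17)| = 17 + 1 = 18.
Hasse bound: |18 − (17+1)| = |0| = 0 ≤ 2√17 ≈ 8.2462 ✓.


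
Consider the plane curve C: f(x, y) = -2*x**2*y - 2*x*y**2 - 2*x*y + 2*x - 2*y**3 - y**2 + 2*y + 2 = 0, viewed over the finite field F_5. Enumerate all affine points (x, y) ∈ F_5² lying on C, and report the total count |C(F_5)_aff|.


Affine F_5-points: {(0, 3), (1, 4), (2, 2), (3, 2), (3, 3), (3, 4), (4, 0)}; count = 7.

For each of the 25 pairs (x, y) ∈ F_5², evaluate f(x, y) mod 5. Record the zeros.
  x = 0: [0↦2, 1↦1, 2↦1, 3↦0, 4↦1]  zeros at y ∈ {3}
  x = 1: [0↦4, 1↦2, 2↦2, 3↦2, 4↦0]  zeros at y ∈ {4}
  x = 2: [0↦1, 1↦4, 2↦0, 3↦2, 4↦3]  zeros at y ∈ {2}
  x = 3: [0↦3, 1↦2, 2↦0, 3↦0, 4↦0]  zeros at y ∈ {2, 3, 4}
  x = 4: [0↦0, 1↦1, 2↦2, 3↦1, 4↦1]  zeros at y ∈ {0}
Collecting zeros: affine points = {(0, 3), (1, 4), (2, 2), (3, 2), (3, 3), (3, 4), (4, 0)}.
Total count |C(F_5)_aff| = 7.


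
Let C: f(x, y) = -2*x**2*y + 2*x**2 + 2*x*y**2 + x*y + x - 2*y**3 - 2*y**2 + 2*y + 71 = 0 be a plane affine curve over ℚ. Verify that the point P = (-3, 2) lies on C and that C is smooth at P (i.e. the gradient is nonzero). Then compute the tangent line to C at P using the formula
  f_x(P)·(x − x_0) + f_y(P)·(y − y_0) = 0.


Tangent line at P: 23*x - 75*y + 219 = 0.

Step 1: f(-3, 2) = 0, so P lies on C.
Step 2: partial derivatives
  f_x(x, y) = -4*x*y + 4*x + 2*y**2 + y + 1, f_y(x, y) = -2*x**2 + 4*x*y + x - 6*y**2 - 4*y + 2.
  f_x(P) = 23, f_y(P) = -75 (gradient nonzero, so P is smooth).
Step 3: tangent line at P: 23·(x − -3) + -75·(y − 2) = 0.
Expanding: 23*x - 75*y + 219 = 0.


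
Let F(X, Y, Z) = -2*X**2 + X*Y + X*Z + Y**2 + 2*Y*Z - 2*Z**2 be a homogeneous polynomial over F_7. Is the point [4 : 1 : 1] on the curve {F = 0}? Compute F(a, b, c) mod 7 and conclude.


F(4,1,1) ≡ 5 (mod 7); P is NOT on the curve.

Evaluate F(4, 1, 1) term-by-term (mod 7).
  -2*X**2 ↦ -2·16·1·1 = -32
  X*Y ↦ 1·4·1·1 = 4
  X*Z ↦ 1·4·1·1 = 4
  Y**2 ↦ 1·1·1·1 = 1
  2*Y*Z ↦ 2·1·1·1 = 2
  -2*Z**2 ↦ -2·1·1·1 = -2
Sum: F(4, 1, 1) = (-32) + (4) + (4) + (1) + (2) + (-2) = -23.
Reducing mod 7: -23 ≡ 5 (mod 7).
Since F(a, b, c) ≡ 5 ≠ 0 (mod 7), P does NOT lie on the curve.


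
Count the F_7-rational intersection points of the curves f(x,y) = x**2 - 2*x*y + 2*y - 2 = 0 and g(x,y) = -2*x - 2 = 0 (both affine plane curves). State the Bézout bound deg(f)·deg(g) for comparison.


Common zeros: {(6, 2)}; count = 1; Bézout bound = 2.

deg(f) = 2, deg(g) = 1, so Bézout bound = 2.
Scan x ∈ F_7. For each x, list the y ∈ F_7 with f(x, y) ≡ 0 and those with g(x, y) ≡ 0 (mod 7); the common zeros in that column are the intersection.
  x = 0: f ≡ 0 at y ∈ {1}; g ≡ 0 at y ∈ ∅; common: ∅.
  x = 1: f ≡ 0 at y ∈ ∅; g ≡ 0 at y ∈ ∅; common: ∅.
  x = 2: f ≡ 0 at y ∈ {1}; g ≡ 0 at y ∈ ∅; common: ∅.
  x = 3: f ≡ 0 at y ∈ {0}; g ≡ 0 at y ∈ ∅; common: ∅.
  x = 4: f ≡ 0 at y ∈ {0}; g ≡ 0 at y ∈ ∅; common: ∅.
  x = 5: f ≡ 0 at y ∈ {2}; g ≡ 0 at y ∈ ∅; common: ∅.
  x = 6: f ≡ 0 at y ∈ {2}; g ≡ 0 at y ∈ {0, 1, 2, 3, 4, 5, 6}; common: {2}.
Collecting: common zeros = {(6, 2)}, so the count is 1.
Comparison with the Bézout bound: 1 ≤ 2 = deg(f)·deg(g), as expected for curves with no common component (the affine F_7-count falls short of the bound because intersections may lie at infinity, over extension fields, or carry multiplicity).


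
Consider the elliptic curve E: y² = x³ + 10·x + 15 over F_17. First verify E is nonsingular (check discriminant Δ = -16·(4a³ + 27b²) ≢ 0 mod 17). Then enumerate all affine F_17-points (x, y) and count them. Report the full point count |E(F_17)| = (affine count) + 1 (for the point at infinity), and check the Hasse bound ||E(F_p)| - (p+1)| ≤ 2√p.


Affine points = {(0, 7), (0, 10), (1, 3), (1, 14), (2, 3), (2, 14), (3, 2), (3, 15), (4, 0), (6, 6), (6, 11), (9, 1), (9, 16), (13, 8), (13, 9), (14, 3), (14, 14), (15, 2), (15, 15), (16, 2), (16, 15)}; affine count = 21; |E(F_17)| = 22.

Discriminant check: Δ ∝ 4a³ + 27b² = 4·10³ + 27·15² = 4·1000 + 27·225 ≡ 11 (mod 17). Nonzero ⇒ E is nonsingular.
For each x ∈ F_17, compute rhs = x³ + 10·x + 15 mod 17, then count y ∈ F_17 with y² ≡ rhs.
  x = 0: rhs = 15, matching y values: 7, 10 (2 points).
  x = 1: rhs = 9, matching y values: 3, 14 (2 points).
  x = 2: rhs = 9, matching y values: 3, 14 (2 points).
  x = 3: rhs = 4, matching y values: 2, 15 (2 points).
  x = 4: rhs = 0, matching y values: 0 (1 points).
  x = 5: rhs = 3, matching y values: none (0 points).
  x = 6: rhs = 2, matching y values: 6, 11 (2 points).
  x = 7: rhs = 3, matching y values: none (0 points).
  x = 8: rhs = 12, matching y values: none (0 points).
  x = 9: rhs = 1, matching y values: 1, 16 (2 points).
  x = 10: rhs = 10, matching y values: none (0 points).
  x = 11: rhs = 11, matching y values: none (0 points).
  x = 12: rhs = 10, matching y values: none (0 points).
  x = 13: rhs = 13, matching y values: 8, 9 (2 points).
  x = 14: rhs = 9, matching y values: 3, 14 (2 points).
  x = 15: rhs = 4, matching y values: 2, 15 (2 points).
  x = 16: rhs = 4, matching y values: 2, 15 (2 points).
Total affine count: 21.
Full point count |E(F_17)| = 21 + 1 = 22.
Hasse bound: |22 − (17+1)| = |4| = 4 ≤ 2√17 ≈ 8.2462 ✓.


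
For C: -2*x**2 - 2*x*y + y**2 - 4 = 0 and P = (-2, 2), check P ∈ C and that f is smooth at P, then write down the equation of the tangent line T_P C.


Tangent line at P: 4*x + 8*y - 8 = 0.

Step 1: f(-2, 2) = 0, so P lies on C.
Step 2: partial derivatives
  f_x(x, y) = -4*x - 2*y, f_y(x, y) = -2*x + 2*y.
  f_x(P) = 4, f_y(P) = 8 (gradient nonzero, so P is smooth).
Step 3: tangent line at P: 4·(x − -2) + 8·(y − 2) = 0.
Expanding: 4*x + 8*y - 8 = 0.


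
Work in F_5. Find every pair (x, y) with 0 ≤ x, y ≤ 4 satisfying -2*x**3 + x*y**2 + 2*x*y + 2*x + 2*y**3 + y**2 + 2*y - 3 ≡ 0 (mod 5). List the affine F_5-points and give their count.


Affine F_5-points: {(1, 1), (2, 0), (2, 2), (2, 4), (4, 4)}; count = 5.

For each of the 25 pairs (x, y) ∈ F_5², evaluate f(x, y) mod 5. Record the zeros.
  x = 0: [0↦2, 1↦2, 2↦1, 3↦1, 4↦4]  zeros at y ∈ ∅
  x = 1: [0↦2, 1↦0, 2↦4, 3↦1, 4↦3]  zeros at y ∈ {1}
  x = 2: [0↦0, 1↦1, 2↦0, 3↦4, 4↦0]  zeros at y ∈ {0, 2, 4}
  x = 3: [0↦4, 1↦3, 2↦2, 3↦3, 4↦3]  zeros at y ∈ ∅
  x = 4: [0↦2, 1↦4, 2↦3, 3↦1, 4↦0]  zeros at y ∈ {4}
Collecting zeros: affine points = {(1, 1), (2, 0), (2, 2), (2, 4), (4, 4)}.
Total count |C(F_5)_aff| = 5.


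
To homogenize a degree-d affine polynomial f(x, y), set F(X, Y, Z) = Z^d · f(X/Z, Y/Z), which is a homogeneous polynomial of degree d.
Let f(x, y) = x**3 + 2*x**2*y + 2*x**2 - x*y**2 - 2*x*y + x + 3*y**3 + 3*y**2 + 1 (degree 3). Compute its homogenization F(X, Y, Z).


F(X, Y, Z) = X**3 + 2*X**2*Y + 2*X**2*Z - X*Y**2 - 2*X*Y*Z + X*Z**2 + 3*Y**3 + 3*Y**2*Z + Z**3

deg(f) = 3.
Substitute x = X/Z, y = Y/Z into f, then multiply by Z^3.
  monomial 1·x^3·y^0 ↦ 1·X^3·Y^0·Z^0.
  monomial 2·x^2·y^1 ↦ 2·X^2·Y^1·Z^0.
  monomial 2·x^2·y^0 ↦ 2·X^2·Y^0·Z^1.
  monomial -1·x^1·y^2 ↦ -1·X^1·Y^2·Z^0.
  monomial -2·x^1·y^1 ↦ -2·X^1·Y^1·Z^1.
  monomial 1·x^1·y^0 ↦ 1·X^1·Y^0·Z^2.
  monomial 3·x^0·y^3 ↦ 3·X^0·Y^3·Z^0.
  monomial 3·x^0·y^2 ↦ 3·X^0·Y^2·Z^1.
  monomial 1·x^0·y^0 ↦ 1·X^0·Y^0·Z^3.
Collecting: F(X, Y, Z) = X**3 + 2*X**2*Y + 2*X**2*Z - X*Y**2 - 2*X*Y*Z + X*Z**2 + 3*Y**3 + 3*Y**2*Z + Z**3.


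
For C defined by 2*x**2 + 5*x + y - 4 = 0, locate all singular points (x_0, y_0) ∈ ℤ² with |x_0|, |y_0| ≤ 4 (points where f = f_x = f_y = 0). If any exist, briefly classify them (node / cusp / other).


No singular points in the scanned grid; C is smooth there.

Compute partial derivatives:
  f_x = 4*x + 5.
  f_y = 1.
f_y = 1 is a nonzero constant, so f_y never vanishes: no point (x, y) can satisfy f = f_x = f_y = 0. In particular no (x, y) ∈ {−4, ..., 4}² is singular; the curve is smooth.


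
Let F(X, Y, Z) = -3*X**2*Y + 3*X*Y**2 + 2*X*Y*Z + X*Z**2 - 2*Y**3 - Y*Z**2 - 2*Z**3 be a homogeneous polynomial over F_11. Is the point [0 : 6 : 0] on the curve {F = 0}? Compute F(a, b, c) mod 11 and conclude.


F(0,6,0) ≡ 8 (mod 11); P is NOT on the curve.

Evaluate F(0, 6, 0) term-by-term (mod 11).
  -3*X**2*Y ↦ -3·0·6·1 = 0
  3*X*Y**2 ↦ 3·0·36·1 = 0
  2*X*Y*Z ↦ 2·0·6·0 = 0
  X*Z**2 ↦ 1·0·1·0 = 0
  -2*Y**3 ↦ -2·1·216·1 = -432
  -Y*Z**2 ↦ -1·1·6·0 = 0
  -2*Z**3 ↦ -2·1·1·0 = 0
Sum: F(0, 6, 0) = (0) + (0) + (0) + (0) + (-432) + (0) + (0) = -432.
Reducing mod 11: -432 ≡ 8 (mod 11).
Since F(a, b, c) ≡ 8 ≠ 0 (mod 11), P does NOT lie on the curve.


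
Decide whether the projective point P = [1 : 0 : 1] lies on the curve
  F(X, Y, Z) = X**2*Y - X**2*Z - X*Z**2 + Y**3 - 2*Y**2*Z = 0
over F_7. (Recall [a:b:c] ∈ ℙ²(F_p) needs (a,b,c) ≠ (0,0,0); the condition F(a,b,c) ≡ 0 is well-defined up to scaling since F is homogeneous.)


F(1,0,1) ≡ 5 (mod 7); P is NOT on the curve.

Evaluate F(1, 0, 1) term-by-term (mod 7).
  X**2*Y ↦ 1·1·0·1 = 0
  -X**2*Z ↦ -1·1·1·1 = -1
  -X*Z**2 ↦ -1·1·1·1 = -1
  Y**3 ↦ 1·1·0·1 = 0
  -2*Y**2*Z ↦ -2·1·0·1 = 0
Sum: F(1, 0, 1) = (0) + (-1) + (-1) + (0) + (0) = -2.
Reducing mod 7: -2 ≡ 5 (mod 7).
Since F(a, b, c) ≡ 5 ≠ 0 (mod 7), P does NOT lie on the curve.


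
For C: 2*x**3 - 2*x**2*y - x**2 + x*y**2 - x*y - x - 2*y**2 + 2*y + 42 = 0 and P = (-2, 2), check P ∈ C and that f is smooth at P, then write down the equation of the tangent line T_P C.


Tangent line at P: 45*x - 20*y + 130 = 0.

Step 1: f(-2, 2) = 0, so P lies on C.
Step 2: partial derivatives
  f_x(x, y) = 6*x**2 - 4*x*y - 2*x + y**2 - y - 1, f_y(x, y) = -2*x**2 + 2*x*y - x - 4*y + 2.
  f_x(P) = 45, f_y(P) = -20 (gradient nonzero, so P is smooth).
Step 3: tangent line at P: 45·(x − -2) + -20·(y − 2) = 0.
Expanding: 45*x - 20*y + 130 = 0.


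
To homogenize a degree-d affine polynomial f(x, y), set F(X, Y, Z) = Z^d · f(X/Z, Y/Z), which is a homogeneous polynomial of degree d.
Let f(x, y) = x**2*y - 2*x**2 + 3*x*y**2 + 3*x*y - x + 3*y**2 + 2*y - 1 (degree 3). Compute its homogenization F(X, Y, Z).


F(X, Y, Z) = X**2*Y - 2*X**2*Z + 3*X*Y**2 + 3*X*Y*Z - X*Z**2 + 3*Y**2*Z + 2*Y*Z**2 - Z**3

deg(f) = 3.
Substitute x = X/Z, y = Y/Z into f, then multiply by Z^3.
  monomial 1·x^2·y^1 ↦ 1·X^2·Y^1·Z^0.
  monomial -2·x^2·y^0 ↦ -2·X^2·Y^0·Z^1.
  monomial 3·x^1·y^2 ↦ 3·X^1·Y^2·Z^0.
  monomial 3·x^1·y^1 ↦ 3·X^1·Y^1·Z^1.
  monomial -1·x^1·y^0 ↦ -1·X^1·Y^0·Z^2.
  monomial 3·x^0·y^2 ↦ 3·X^0·Y^2·Z^1.
  monomial 2·x^0·y^1 ↦ 2·X^0·Y^1·Z^2.
  monomial -1·x^0·y^0 ↦ -1·X^0·Y^0·Z^3.
Collecting: F(X, Y, Z) = X**2*Y - 2*X**2*Z + 3*X*Y**2 + 3*X*Y*Z - X*Z**2 + 3*Y**2*Z + 2*Y*Z**2 - Z**3.


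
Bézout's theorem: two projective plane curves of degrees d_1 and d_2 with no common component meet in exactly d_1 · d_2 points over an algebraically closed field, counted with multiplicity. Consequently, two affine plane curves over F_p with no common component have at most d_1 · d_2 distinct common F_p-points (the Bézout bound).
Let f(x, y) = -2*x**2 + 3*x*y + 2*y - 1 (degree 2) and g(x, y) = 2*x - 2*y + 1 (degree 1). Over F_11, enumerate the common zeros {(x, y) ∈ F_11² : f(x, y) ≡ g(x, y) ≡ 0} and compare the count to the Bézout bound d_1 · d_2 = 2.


Common zeros: {(0, 6), (2, 8)}; count = 2; Bézout bound = 2.

deg(f) = 2, deg(g) = 1, so Bézout bound = 2.
Scan x ∈ F_11. For each x, list the y ∈ F_11 with f(x, y) ≡ 0 and those with g(x, y) ≡ 0 (mod 11); the common zeros in that column are the intersection.
  x = 0: f ≡ 0 at y ∈ {6}; g ≡ 0 at y ∈ {6}; common: {6}.
  x = 1: f ≡ 0 at y ∈ {5}; g ≡ 0 at y ∈ {7}; common: ∅.
  x = 2: f ≡ 0 at y ∈ {8}; g ≡ 0 at y ∈ {8}; common: {8}.
  x = 3: f ≡ 0 at y ∈ ∅; g ≡ 0 at y ∈ {9}; common: ∅.
  x = 4: f ≡ 0 at y ∈ {0}; g ≡ 0 at y ∈ {10}; common: ∅.
  x = 5: f ≡ 0 at y ∈ {3}; g ≡ 0 at y ∈ {0}; common: ∅.
  x = 6: f ≡ 0 at y ∈ {2}; g ≡ 0 at y ∈ {1}; common: ∅.
  x = 7: f ≡ 0 at y ∈ {0}; g ≡ 0 at y ∈ {2}; common: ∅.
  x = 8: f ≡ 0 at y ∈ {2}; g ≡ 0 at y ∈ {3}; common: ∅.
  x = 9: f ≡ 0 at y ∈ {6}; g ≡ 0 at y ∈ {4}; common: ∅.
  x = 10: f ≡ 0 at y ∈ {8}; g ≡ 0 at y ∈ {5}; common: ∅.
Collecting: common zeros = {(0, 6), (2, 8)}, so the count is 2.
Comparison with the Bézout bound: 2 ≤ 2 = deg(f)·deg(g), as expected for curves with no common component (the bound is attained).


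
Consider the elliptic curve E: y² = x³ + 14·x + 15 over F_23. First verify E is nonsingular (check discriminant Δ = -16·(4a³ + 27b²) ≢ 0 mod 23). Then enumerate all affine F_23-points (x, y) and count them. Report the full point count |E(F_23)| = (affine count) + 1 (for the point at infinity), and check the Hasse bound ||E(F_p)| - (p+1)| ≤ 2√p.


Affine points = {(5, 7), (5, 16), (6, 4), (6, 19), (8, 8), (8, 15), (12, 5), (12, 18), (13, 5), (13, 18), (15, 9), (15, 14), (18, 2), (18, 21), (21, 5), (21, 18), (22, 0)}; affine count = 17; |E(F_23)| = 18.

Discriminant check: Δ ∝ 4a³ + 27b² = 4·14³ + 27·15² = 4·2744 + 27·225 ≡ 8 (mod 23). Nonzero ⇒ E is nonsingular.
For each x ∈ F_23, compute rhs = x³ + 14·x + 15 mod 23, then count y ∈ F_23 with y² ≡ rhs.
  x = 0: rhs = 15, matching y values: none (0 points).
  x = 1: rhs = 7, matching y values: none (0 points).
  x = 2: rhs = 5, matching y values: none (0 points).
  x = 3: rhs = 15, matching y values: none (0 points).
  x = 4: rhs = 20, matching y values: none (0 points).
  x = 5: rhs = 3, matching y values: 7, 16 (2 points).
  x = 6: rhs = 16, matching y values: 4, 19 (2 points).
  x = 7: rhs = 19, matching y values: none (0 points).
  x = 8: rhs = 18, matching y values: 8, 15 (2 points).
  x = 9: rhs = 19, matching y values: none (0 points).
  x = 10: rhs = 5, matching y values: none (0 points).
  x = 11: rhs = 5, matching y values: none (0 points).
  x = 12: rhs = 2, matching y values: 5, 18 (2 points).
  x = 13: rhs = 2, matching y values: 5, 18 (2 points).
  x = 14: rhs = 11, matching y values: none (0 points).
  x = 15: rhs = 12, matching y values: 9, 14 (2 points).
  x = 16: rhs = 11, matching y values: none (0 points).
  x = 17: rhs = 14, matching y values: none (0 points).
  x = 18: rhs = 4, matching y values: 2, 21 (2 points).
  x = 19: rhs = 10, matching y values: none (0 points).
  x = 20: rhs = 15, matching y values: none (0 points).
  x = 21: rhs = 2, matching y values: 5, 18 (2 points).
  x = 22: rhs = 0, matching y values: 0 (1 points).
Total affine count: 17.
Full point count |E(F_23)| = 17 + 1 = 18.
Hasse bound: |18 − (23+1)| = |-6| = 6 ≤ 2√23 ≈ 9.5917 ✓.


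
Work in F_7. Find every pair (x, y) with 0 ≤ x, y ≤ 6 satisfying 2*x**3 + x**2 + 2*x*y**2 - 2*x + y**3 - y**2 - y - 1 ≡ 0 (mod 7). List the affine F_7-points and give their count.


Affine F_7-points: {(0, 3), (1, 0), (2, 5), (3, 0), (3, 4), (3, 5), (5, 1), (5, 5), (5, 6), (6, 0)}; count = 10.

For each of the 49 pairs (x, y) ∈ F_7², evaluate f(x, y) mod 7. Record the zeros.
  x = 0: [0↦6, 1↦5, 2↦1, 3↦0, 4↦1, 5↦3, 6↦5]  zeros at y ∈ {3}
  x = 1: [0↦0, 1↦1, 2↦3, 3↦5, 4↦6, 5↦5, 6↦1]  zeros at y ∈ {0}
  x = 2: [0↦1, 1↦4, 2↦5, 3↦3, 4↦4, 5↦0, 6↦4]  zeros at y ∈ {5}
  x = 3: [0↦0, 1↦5, 2↦5, 3↦6, 4↦0, 5↦0, 6↦5]  zeros at y ∈ {0, 4, 5}
  x = 4: [0↦2, 1↦2, 2↦1, 3↦5, 4↦6, 5↦3, 6↦2]  zeros at y ∈ ∅
  x = 5: [0↦5, 1↦0, 2↦5, 3↦5, 4↦6, 5↦0, 6↦0]  zeros at y ∈ {1, 5, 6}
  x = 6: [0↦0, 1↦4, 2↦1, 3↦4, 4↦5, 5↦3, 6↦4]  zeros at y ∈ {0}
Collecting zeros: affine points = {(0, 3), (1, 0), (2, 5), (3, 0), (3, 4), (3, 5), (5, 1), (5, 5), (5, 6), (6, 0)}.
Total count |C(F_7)_aff| = 10.


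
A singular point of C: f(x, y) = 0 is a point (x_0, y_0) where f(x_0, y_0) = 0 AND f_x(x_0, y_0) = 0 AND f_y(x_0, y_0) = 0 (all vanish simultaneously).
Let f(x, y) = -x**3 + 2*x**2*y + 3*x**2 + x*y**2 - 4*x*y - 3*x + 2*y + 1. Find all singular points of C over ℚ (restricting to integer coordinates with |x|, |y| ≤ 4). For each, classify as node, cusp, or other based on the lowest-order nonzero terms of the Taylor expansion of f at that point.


Singular points: {(1, 0)}; classification: cusp.

Compute partial derivatives:
  f_x = -3*x**2 + 4*x*y + 6*x + y**2 - 4*y - 3.
  f_y = 2*x**2 + 2*x*y - 4*x + 2.
Scan x_0 ∈ {−4, ..., 4}. For each x_0, f_y(x_0, y) is a polynomial in y; find its integer roots y ∈ {−4, ..., 4}, then test f_x and f at those candidates.
  x = -4: f_y(-4, y) = 50 - 8*y; no integer root y with |y| ≤ 4.
  x = -3: f_y(-3, y) = 32 - 6*y; no integer root y with |y| ≤ 4.
  x = -2: f_y(-2, y) = 18 - 4*y; no integer root y with |y| ≤ 4.
  x = -1: f_y(-1, y) = 8 - 2*y; vanishes at y ∈ {4}. (-1, 4): f_x = -28 ≠ 0.
  x = 0: f_y(0, y) = 2; no integer root y with |y| ≤ 4.
  x = 1: f_y(1, y) = 2*y; vanishes at y ∈ {0}. (1, 0): f_x = 0, f = 0 — SINGULAR.
  x = 2: f_y(2, y) = 4*y + 2; no integer root y with |y| ≤ 4.
  x = 3: f_y(3, y) = 6*y + 8; no integer root y with |y| ≤ 4.
  x = 4: f_y(4, y) = 8*y + 18; no integer root y with |y| ≤ 4.
Only singular point on the grid: (1, 0).
Classify: substitute x = 1 + u, y = 0 + v and expand: f = -u**3 + 2*u**2*v + u*v**2 + v**2.
No constant or linear terms (consistent with a singular point). Quadratic part: v**2. Cubic part: -u**3 + 2*u**2*v + u*v**2.
The quadratic part v**2 is a perfect square, so there is a single (double) tangent line v = 0, i.e. y = 0. Restricting the cubic part to that line (v = 0) leaves -u**3 ≠ 0, so f is not divisible by v and the branch is v² ≈ u**3 to lowest order — this is a cusp.
Classification: cusp.


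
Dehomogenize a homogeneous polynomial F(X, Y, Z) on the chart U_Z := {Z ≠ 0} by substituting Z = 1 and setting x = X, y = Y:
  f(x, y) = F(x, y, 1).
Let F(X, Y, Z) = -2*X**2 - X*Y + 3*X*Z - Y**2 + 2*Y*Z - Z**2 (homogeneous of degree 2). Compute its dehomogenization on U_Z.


f(x, y) = -2*x**2 - x*y + 3*x - y**2 + 2*y - 1

On U_Z we set Z = 1. Each monomial c·X^i·Y^j·Z^k in F becomes c·x^i·y^j·1^k = c·x^i·y^j.
Substituting Z = 1: F(X, Y, 1) = -2*x**2 - x*y + 3*x - y**2 + 2*y - 1.
Note: deg(f) ≤ deg(F) = 2; strict inequality happens when F is divisible by Z (lost terms).


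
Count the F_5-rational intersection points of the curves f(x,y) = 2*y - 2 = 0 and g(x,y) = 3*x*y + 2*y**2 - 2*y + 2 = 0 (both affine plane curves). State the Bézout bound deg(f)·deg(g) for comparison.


Common zeros: {(1, 1)}; count = 1; Bézout bound = 2.

deg(f) = 1, deg(g) = 2, so Bézout bound = 2.
Scan x ∈ F_5. For each x, list the y ∈ F_5 with f(x, y) ≡ 0 and those with g(x, y) ≡ 0 (mod 5); the common zeros in that column are the intersection.
  x = 0: f ≡ 0 at y ∈ {1}; g ≡ 0 at y ∈ ∅; common: ∅.
  x = 1: f ≡ 0 at y ∈ {1}; g ≡ 0 at y ∈ {1}; common: {1}.
  x = 2: f ≡ 0 at y ∈ {1}; g ≡ 0 at y ∈ {4}; common: ∅.
  x = 3: f ≡ 0 at y ∈ {1}; g ≡ 0 at y ∈ ∅; common: ∅.
  x = 4: f ≡ 0 at y ∈ {1}; g ≡ 0 at y ∈ {2, 3}; common: ∅.
Collecting: common zeros = {(1, 1)}, so the count is 1.
Comparison with the Bézout bound: 1 ≤ 2 = deg(f)·deg(g), as expected for curves with no common component (the affine F_5-count falls short of the bound because intersections may lie at infinity, over extension fields, or carry multiplicity).


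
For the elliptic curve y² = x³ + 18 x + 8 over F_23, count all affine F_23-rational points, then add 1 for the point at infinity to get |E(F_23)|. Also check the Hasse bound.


Affine points = {(0, 10), (0, 13), (1, 2), (1, 21), (2, 11), (2, 12), (4, 11), (4, 12), (5, 4), (5, 19), (9, 5), (9, 18), (13, 1), (13, 22), (17, 11), (17, 12), (18, 0), (22, 9), (22, 14)}; affine count = 19; |E(F_23)| = 20.

Discriminant check: Δ ∝ 4a³ + 27b² = 4·18³ + 27·8² = 4·5832 + 27·64 ≡ 9 (mod 23). Nonzero ⇒ E is nonsingular.
For each x ∈ F_23, compute rhs = x³ + 18·x + 8 mod 23, then count y ∈ F_23 with y² ≡ rhs.
  x = 0: rhs = 8, matching y values: 10, 13 (2 points).
  x = 1: rhs = 4, matching y values: 2, 21 (2 points).
  x = 2: rhs = 6, matching y values: 11, 12 (2 points).
  x = 3: rhs = 20, matching y values: none (0 points).
  x = 4: rhs = 6, matching y values: 11, 12 (2 points).
  x = 5: rhs = 16, matching y values: 4, 19 (2 points).
  x = 6: rhs = 10, matching y values: none (0 points).
  x = 7: rhs = 17, matching y values: none (0 points).
  x = 8: rhs = 20, matching y values: none (0 points).
  x = 9: rhs = 2, matching y values: 5, 18 (2 points).
  x = 10: rhs = 15, matching y values: none (0 points).
  x = 11: rhs = 19, matching y values: none (0 points).
  x = 12: rhs = 20, matching y values: none (0 points).
  x = 13: rhs = 1, matching y values: 1, 22 (2 points).
  x = 14: rhs = 14, matching y values: none (0 points).
  x = 15: rhs = 19, matching y values: none (0 points).
  x = 16: rhs = 22, matching y values: none (0 points).
  x = 17: rhs = 6, matching y values: 11, 12 (2 points).
  x = 18: rhs = 0, matching y values: 0 (1 points).
  x = 19: rhs = 10, matching y values: none (0 points).
  x = 20: rhs = 19, matching y values: none (0 points).
  x = 21: rhs = 10, matching y values: none (0 points).
  x = 22: rhs = 12, matching y values: 9, 14 (2 points).
Total affine count: 19.
Full point count |E(F_23)| = 19 + 1 = 20.
Hasse bound: |20 − (23+1)| = |-4| = 4 ≤ 2√23 ≈ 9.5917 ✓.


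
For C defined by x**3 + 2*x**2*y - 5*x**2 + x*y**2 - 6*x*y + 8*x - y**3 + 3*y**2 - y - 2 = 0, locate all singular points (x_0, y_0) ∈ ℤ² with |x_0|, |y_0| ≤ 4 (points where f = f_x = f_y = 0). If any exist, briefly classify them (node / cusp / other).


Singular points: {(1, 1)}; classification: cusp.

Compute partial derivatives:
  f_x = 3*x**2 + 4*x*y - 10*x + y**2 - 6*y + 8.
  f_y = 2*x**2 + 2*x*y - 6*x - 3*y**2 + 6*y - 1.
Scan x_0 ∈ {−4, ..., 4}. For each x_0, f_y(x_0, y) is a polynomial in y; find its integer roots y ∈ {−4, ..., 4}, then test f_x and f at those candidates.
  x = -4: f_y(-4, y) = -3*y**2 - 2*y + 55; no integer root y with |y| ≤ 4.
  x = -3: f_y(-3, y) = 35 - 3*y**2; no integer root y with |y| ≤ 4.
  x = -2: f_y(-2, y) = -3*y**2 + 2*y + 19; no integer root y with |y| ≤ 4.
  x = -1: f_y(-1, y) = -3*y**2 + 4*y + 7; vanishes at y ∈ {-1}. (-1, -1): f_x = 32 ≠ 0.
  x = 0: f_y(0, y) = -3*y**2 + 6*y - 1; no integer root y with |y| ≤ 4.
  x = 1: f_y(1, y) = -3*y**2 + 8*y - 5; vanishes at y ∈ {1}. (1, 1): f_x = 0, f = 0 — SINGULAR.
  x = 2: f_y(2, y) = -3*y**2 + 10*y - 5; no integer root y with |y| ≤ 4.
  x = 3: f_y(3, y) = -3*y**2 + 12*y - 1; no integer root y with |y| ≤ 4.
  x = 4: f_y(4, y) = -3*y**2 + 14*y + 7; no integer root y with |y| ≤ 4.
Only singular point on the grid: (1, 1).
Classify: substitute x = 1 + u, y = 1 + v and expand: f = u**3 + 2*u**2*v + u*v**2 - v**3 + v**2.
No constant or linear terms (consistent with a singular point). Quadratic part: v**2. Cubic part: u**3 + 2*u**2*v + u*v**2 - v**3.
The quadratic part v**2 is a perfect square, so there is a single (double) tangent line v = 0, i.e. y = 1. Restricting the cubic part to that line (v = 0) leaves u**3 ≠ 0, so f is not divisible by v and the branch is v² ≈ -u**3 to lowest order — this is a cusp.
Classification: cusp.


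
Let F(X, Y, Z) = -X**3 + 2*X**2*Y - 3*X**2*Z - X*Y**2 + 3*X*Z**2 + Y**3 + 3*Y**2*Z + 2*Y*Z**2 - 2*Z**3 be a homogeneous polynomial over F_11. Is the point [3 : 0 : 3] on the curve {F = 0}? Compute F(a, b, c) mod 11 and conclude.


F(3,0,3) ≡ 7 (mod 11); P is NOT on the curve.

Evaluate F(3, 0, 3) term-by-term (mod 11).
  -X**3 ↦ -1·27·1·1 = -27
  2*X**2*Y ↦ 2·9·0·1 = 0
  -3*X**2*Z ↦ -3·9·1·3 = -81
  -X*Y**2 ↦ -1·3·0·1 = 0
  3*X*Z**2 ↦ 3·3·1·9 = 81
  Y**3 ↦ 1·1·0·1 = 0
  3*Y**2*Z ↦ 3·1·0·3 = 0
  2*Y*Z**2 ↦ 2·1·0·9 = 0
  -2*Z**3 ↦ -2·1·1·27 = -54
Sum: F(3, 0, 3) = (-27) + (0) + (-81) + (0) + (81) + (0) + (0) + (0) + (-54) = -81.
Reducing mod 11: -81 ≡ 7 (mod 11).
Since F(a, b, c) ≡ 7 ≠ 0 (mod 11), P does NOT lie on the curve.


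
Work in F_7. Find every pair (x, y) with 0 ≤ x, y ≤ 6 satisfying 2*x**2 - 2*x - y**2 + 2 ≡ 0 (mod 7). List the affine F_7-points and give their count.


Affine F_7-points: {(0, 3), (0, 4), (1, 3), (1, 4), (3, 0), (5, 0)}; count = 6.

For each of the 49 pairs (x, y) ∈ F_7², evaluate f(x, y) mod 7. Record the zeros.
  x = 0: [0↦2, 1↦1, 2↦5, 3↦0, 4↦0, 5↦5, 6↦1]  zeros at y ∈ {3, 4}
  x = 1: [0↦2, 1↦1, 2↦5, 3↦0, 4↦0, 5↦5, 6↦1]  zeros at y ∈ {3, 4}
  x = 2: [0↦6, 1↦5, 2↦2, 3↦4, 4↦4, 5↦2, 6↦5]  zeros at y ∈ ∅
  x = 3: [0↦0, 1↦6, 2↦3, 3↦5, 4↦5, 5↦3, 6↦6]  zeros at y ∈ {0}
  x = 4: [0↦5, 1↦4, 2↦1, 3↦3, 4↦3, 5↦1, 6↦4]  zeros at y ∈ ∅
  x = 5: [0↦0, 1↦6, 2↦3, 3↦5, 4↦5, 5↦3, 6↦6]  zeros at y ∈ {0}
  x = 6: [0↦6, 1↦5, 2↦2, 3↦4, 4↦4, 5↦2, 6↦5]  zeros at y ∈ ∅
Collecting zeros: affine points = {(0, 3), (0, 4), (1, 3), (1, 4), (3, 0), (5, 0)}.
Total count |C(F_7)_aff| = 6.


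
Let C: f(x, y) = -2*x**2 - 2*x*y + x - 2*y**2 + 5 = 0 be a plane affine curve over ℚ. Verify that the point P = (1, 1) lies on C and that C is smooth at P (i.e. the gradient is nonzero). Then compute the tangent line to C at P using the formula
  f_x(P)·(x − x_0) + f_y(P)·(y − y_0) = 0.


Tangent line at P: -5*x - 6*y + 11 = 0.

Step 1: f(1, 1) = 0, so P lies on C.
Step 2: partial derivatives
  f_x(x, y) = -4*x - 2*y + 1, f_y(x, y) = -2*x - 4*y.
  f_x(P) = -5, f_y(P) = -6 (gradient nonzero, so P is smooth).
Step 3: tangent line at P: -5·(x − 1) + -6·(y − 1) = 0.
Expanding: -5*x - 6*y + 11 = 0.


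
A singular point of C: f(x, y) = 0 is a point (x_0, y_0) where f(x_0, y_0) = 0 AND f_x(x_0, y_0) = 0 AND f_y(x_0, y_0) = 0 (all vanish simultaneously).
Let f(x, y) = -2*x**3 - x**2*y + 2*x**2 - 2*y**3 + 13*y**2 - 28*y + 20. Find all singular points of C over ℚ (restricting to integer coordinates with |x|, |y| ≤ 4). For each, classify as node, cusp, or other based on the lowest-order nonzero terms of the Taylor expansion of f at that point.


Singular points: {(0, 2)}; classification: cusp.

Compute partial derivatives:
  f_x = -6*x**2 - 2*x*y + 4*x.
  f_y = -x**2 - 6*y**2 + 26*y - 28.
Scan x_0 ∈ {−4, ..., 4}. For each x_0, f_y(x_0, y) is a polynomial in y; find its integer roots y ∈ {−4, ..., 4}, then test f_x and f at those candidates.
  x = -4: f_y(-4, y) = -6*y**2 + 26*y - 44; no integer root y with |y| ≤ 4.
  x = -3: f_y(-3, y) = -6*y**2 + 26*y - 37; no integer root y with |y| ≤ 4.
  x = -2: f_y(-2, y) = -6*y**2 + 26*y - 32; no integer root y with |y| ≤ 4.
  x = -1: f_y(-1, y) = -6*y**2 + 26*y - 29; no integer root y with |y| ≤ 4.
  x = 0: f_y(0, y) = -6*y**2 + 26*y - 28; vanishes at y ∈ {2}. (0, 2): f_x = 0, f = 0 — SINGULAR.
  x = 1: f_y(1, y) = -6*y**2 + 26*y - 29; no integer root y with |y| ≤ 4.
  x = 2: f_y(2, y) = -6*y**2 + 26*y - 32; no integer root y with |y| ≤ 4.
  x = 3: f_y(3, y) = -6*y**2 + 26*y - 37; no integer root y with |y| ≤ 4.
  x = 4: f_y(4, y) = -6*y**2 + 26*y - 44; no integer root y with |y| ≤ 4.
Only singular point on the grid: (0, 2).
Classify: substitute x = 0 + u, y = 2 + v and expand: f = -2*u**3 - u**2*v - 2*v**3 + v**2.
No constant or linear terms (consistent with a singular point). Quadratic part: v**2. Cubic part: -2*u**3 - u**2*v - 2*v**3.
The quadratic part v**2 is a perfect square, so there is a single (double) tangent line v = 0, i.e. y = 2. Restricting the cubic part to that line (v = 0) leaves -2*u**3 ≠ 0, so f is not divisible by v and the branch is v² ≈ 2*u**3 to lowest order — this is a cusp.
Classification: cusp.


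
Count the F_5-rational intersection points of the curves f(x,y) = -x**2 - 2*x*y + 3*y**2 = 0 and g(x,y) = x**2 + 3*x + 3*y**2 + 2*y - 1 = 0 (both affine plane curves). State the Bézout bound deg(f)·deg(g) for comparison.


Common zeros: {(2, 2), (3, 3)}; count = 2; Bézout bound = 4.

deg(f) = 2, deg(g) = 2, so Bézout bound = 4.
Scan x ∈ F_5. For each x, list the y ∈ F_5 with f(x, y) ≡ 0 and those with g(x, y) ≡ 0 (mod 5); the common zeros in that column are the intersection.
  x = 0: f ≡ 0 at y ∈ {0}; g ≡ 0 at y ∈ {2, 4}; common: ∅.
  x = 1: f ≡ 0 at y ∈ {1, 3}; g ≡ 0 at y ∈ ∅; common: ∅.
  x = 2: f ≡ 0 at y ∈ {1, 2}; g ≡ 0 at y ∈ {2, 4}; common: {2}.
  x = 3: f ≡ 0 at y ∈ {3, 4}; g ≡ 0 at y ∈ {3}; common: {3}.
  x = 4: f ≡ 0 at y ∈ {2, 4}; g ≡ 0 at y ∈ {3}; common: ∅.
Collecting: common zeros = {(2, 2), (3, 3)}, so the count is 2.
Comparison with the Bézout bound: 2 ≤ 4 = deg(f)·deg(g), as expected for curves with no common component (the affine F_5-count falls short of the bound because intersections may lie at infinity, over extension fields, or carry multiplicity).


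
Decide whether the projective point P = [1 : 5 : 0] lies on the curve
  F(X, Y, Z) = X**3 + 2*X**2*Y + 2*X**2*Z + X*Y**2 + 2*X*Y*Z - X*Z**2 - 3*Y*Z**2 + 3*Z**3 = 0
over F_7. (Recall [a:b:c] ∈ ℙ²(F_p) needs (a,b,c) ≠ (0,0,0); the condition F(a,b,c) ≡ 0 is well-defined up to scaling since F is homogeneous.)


F(1,5,0) ≡ 1 (mod 7); P is NOT on the curve.

Evaluate F(1, 5, 0) term-by-term (mod 7).
  X**3 ↦ 1·1·1·1 = 1
  2*X**2*Y ↦ 2·1·5·1 = 10
  2*X**2*Z ↦ 2·1·1·0 = 0
  X*Y**2 ↦ 1·1·25·1 = 25
  2*X*Y*Z ↦ 2·1·5·0 = 0
  -X*Z**2 ↦ -1·1·1·0 = 0
  -3*Y*Z**2 ↦ -3·1·5·0 = 0
  3*Z**3 ↦ 3·1·1·0 = 0
Sum: F(1, 5, 0) = (1) + (10) + (0) + (25) + (0) + (0) + (0) + (0) = 36.
Reducing mod 7: 36 ≡ 1 (mod 7).
Since F(a, b, c) ≡ 1 ≠ 0 (mod 7), P does NOT lie on the curve.


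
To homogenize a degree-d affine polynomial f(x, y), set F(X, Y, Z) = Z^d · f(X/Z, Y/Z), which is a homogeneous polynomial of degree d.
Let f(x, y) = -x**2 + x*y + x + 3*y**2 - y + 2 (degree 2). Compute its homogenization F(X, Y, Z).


F(X, Y, Z) = -X**2 + X*Y + X*Z + 3*Y**2 - Y*Z + 2*Z**2

deg(f) = 2.
Substitute x = X/Z, y = Y/Z into f, then multiply by Z^2.
  monomial -1·x^2·y^0 ↦ -1·X^2·Y^0·Z^0.
  monomial 1·x^1·y^1 ↦ 1·X^1·Y^1·Z^0.
  monomial 1·x^1·y^0 ↦ 1·X^1·Y^0·Z^1.
  monomial 3·x^0·y^2 ↦ 3·X^0·Y^2·Z^0.
  monomial -1·x^0·y^1 ↦ -1·X^0·Y^1·Z^1.
  monomial 2·x^0·y^0 ↦ 2·X^0·Y^0·Z^2.
Collecting: F(X, Y, Z) = -X**2 + X*Y + X*Z + 3*Y**2 - Y*Z + 2*Z**2.


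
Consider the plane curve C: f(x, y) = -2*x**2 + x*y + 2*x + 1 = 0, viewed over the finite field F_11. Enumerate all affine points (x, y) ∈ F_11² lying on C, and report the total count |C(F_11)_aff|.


Affine F_11-points: {(1, 10), (2, 7), (3, 0), (4, 3), (5, 10), (6, 8), (7, 4), (8, 7), (9, 0), (10, 8)}; count = 10.

For each of the 121 pairs (x, y) ∈ F_11², evaluate f(x, y) mod 11. Record the zeros.
  x = 0: [0↦1, 1↦1, 2↦1, 3↦1, 4↦1, 5↦1, 6↦1, 7↦1, 8↦1, 9↦1, 10↦1]  zeros at y ∈ ∅
  x = 1: [0↦1, 1↦2, 2↦3, 3↦4, 4↦5, 5↦6, 6↦7, 7↦8, 8↦9, 9↦10, 10↦0]  zeros at y ∈ {10}
  x = 2: [0↦8, 1↦10, 2↦1, 3↦3, 4↦5, 5↦7, 6↦9, 7↦0, 8↦2, 9↦4, 10↦6]  zeros at y ∈ {7}
  x = 3: [0↦0, 1↦3, 2↦6, 3↦9, 4↦1, 5↦4, 6↦7, 7↦10, 8↦2, 9↦5, 10↦8]  zeros at y ∈ {0}
  x = 4: [0↦10, 1↦3, 2↦7, 3↦0, 4↦4, 5↦8, 6↦1, 7↦5, 8↦9, 9↦2, 10↦6]  zeros at y ∈ {3}
  x = 5: [0↦5, 1↦10, 2↦4, 3↦9, 4↦3, 5↦8, 6↦2, 7↦7, 8↦1, 9↦6, 10↦0]  zeros at y ∈ {10}
  x = 6: [0↦7, 1↦2, 2↦8, 3↦3, 4↦9, 5↦4, 6↦10, 7↦5, 8↦0, 9↦6, 10↦1]  zeros at y ∈ {8}
  x = 7: [0↦5, 1↦1, 2↦8, 3↦4, 4↦0, 5↦7, 6↦3, 7↦10, 8↦6, 9↦2, 10↦9]  zeros at y ∈ {4}
  x = 8: [0↦10, 1↦7, 2↦4, 3↦1, 4↦9, 5↦6, 6↦3, 7↦0, 8↦8, 9↦5, 10↦2]  zeros at y ∈ {7}
  x = 9: [0↦0, 1↦9, 2↦7, 3↦5, 4↦3, 5↦1, 6↦10, 7↦8, 8↦6, 9↦4, 10↦2]  zeros at y ∈ {0}
  x = 10: [0↦8, 1↦7, 2↦6, 3↦5, 4↦4, 5↦3, 6↦2, 7↦1, 8↦0, 9↦10, 10↦9]  zeros at y ∈ {8}
Collecting zeros: affine points = {(1, 10), (2, 7), (3, 0), (4, 3), (5, 10), (6, 8), (7, 4), (8, 7), (9, 0), (10, 8)}.
Total count |C(F_11)_aff| = 10.


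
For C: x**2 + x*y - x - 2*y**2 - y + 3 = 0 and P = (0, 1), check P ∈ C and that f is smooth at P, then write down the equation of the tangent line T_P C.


Tangent line at P: 5 - 5*y = 0.

Step 1: f(0, 1) = 0, so P lies on C.
Step 2: partial derivatives
  f_x(x, y) = 2*x + y - 1, f_y(x, y) = x - 4*y - 1.
  f_x(P) = 0, f_y(P) = -5 (gradient nonzero, so P is smooth).
Step 3: tangent line at P: 0·(x − 0) + -5·(y − 1) = 0.
Expanding: 5 - 5*y = 0.


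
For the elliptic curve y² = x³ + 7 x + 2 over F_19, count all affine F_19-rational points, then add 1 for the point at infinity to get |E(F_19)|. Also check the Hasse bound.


Affine points = {(2, 9), (2, 10), (8, 0), (11, 2), (11, 17), (12, 3), (12, 16), (15, 9), (15, 10), (16, 7), (16, 12)}; affine count = 11; |E(F_19)| = 12.

Discriminant check: Δ ∝ 4a³ + 27b² = 4·7³ + 27·2² = 4·343 + 27·4 ≡ 17 (mod 19). Nonzero ⇒ E is nonsingular.
For each x ∈ F_19, compute rhs = x³ + 7·x + 2 mod 19, then count y ∈ F_19 with y² ≡ rhs.
  x = 0: rhs = 2, matching y values: none (0 points).
  x = 1: rhs = 10, matching y values: none (0 points).
  x = 2: rhs = 5, matching y values: 9, 10 (2 points).
  x = 3: rhs = 12, matching y values: none (0 points).
  x = 4: rhs = 18, matching y values: none (0 points).
  x = 5: rhs = 10, matching y values: none (0 points).
  x = 6: rhs = 13, matching y values: none (0 points).
  x = 7: rhs = 14, matching y values: none (0 points).
  x = 8: rhs = 0, matching y values: 0 (1 points).
  x = 9: rhs = 15, matching y values: none (0 points).
  x = 10: rhs = 8, matching y values: none (0 points).
  x = 11: rhs = 4, matching y values: 2, 17 (2 points).
  x = 12: rhs = 9, matching y values: 3, 16 (2 points).
  x = 13: rhs = 10, matching y values: none (0 points).
  x = 14: rhs = 13, matching y values: none (0 points).
  x = 15: rhs = 5, matching y values: 9, 10 (2 points).
  x = 16: rhs = 11, matching y values: 7, 12 (2 points).
  x = 17: rhs = 18, matching y values: none (0 points).
  x = 18: rhs = 13, matching y values: none (0 points).
Total affine count: 11.
Full point count |E(F_19)| = 11 + 1 = 12.
Hasse bound: |12 − (19+1)| = |-8| = 8 ≤ 2√19 ≈ 8.7178 ✓.


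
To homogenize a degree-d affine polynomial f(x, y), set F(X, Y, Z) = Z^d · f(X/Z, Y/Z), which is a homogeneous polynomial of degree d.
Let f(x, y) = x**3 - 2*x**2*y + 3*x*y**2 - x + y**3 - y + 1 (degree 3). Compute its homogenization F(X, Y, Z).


F(X, Y, Z) = X**3 - 2*X**2*Y + 3*X*Y**2 - X*Z**2 + Y**3 - Y*Z**2 + Z**3

deg(f) = 3.
Substitute x = X/Z, y = Y/Z into f, then multiply by Z^3.
  monomial 1·x^3·y^0 ↦ 1·X^3·Y^0·Z^0.
  monomial -2·x^2·y^1 ↦ -2·X^2·Y^1·Z^0.
  monomial 3·x^1·y^2 ↦ 3·X^1·Y^2·Z^0.
  monomial -1·x^1·y^0 ↦ -1·X^1·Y^0·Z^2.
  monomial 1·x^0·y^3 ↦ 1·X^0·Y^3·Z^0.
  monomial -1·x^0·y^1 ↦ -1·X^0·Y^1·Z^2.
  monomial 1·x^0·y^0 ↦ 1·X^0·Y^0·Z^3.
Collecting: F(X, Y, Z) = X**3 - 2*X**2*Y + 3*X*Y**2 - X*Z**2 + Y**3 - Y*Z**2 + Z**3.
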